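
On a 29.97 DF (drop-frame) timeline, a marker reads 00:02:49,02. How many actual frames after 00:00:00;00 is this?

As if non-drop at 30 labels/s: (0 × 3600 + 2 × 60 + 49) × 30 + 2 = 5072.
Minute boundaries passed: 2; those not divisible by 10: 2 − 0 = 2; dropped labels = 2 × 2 = 4.
Actual frame index = 5072 − 4 = 5068.

5068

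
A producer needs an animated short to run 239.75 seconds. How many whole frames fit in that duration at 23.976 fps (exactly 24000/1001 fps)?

Frames = 239.75 × 24000/1001 = 822000/143 ≈ 5748.2517.
Complete frames: 5748.

5748 frames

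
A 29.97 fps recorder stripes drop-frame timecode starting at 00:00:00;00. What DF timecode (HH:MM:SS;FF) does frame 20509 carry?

00:11:24;09

Ten DF minutes hold 17982 frames, so frame 20509 lies in block 1 (frames 17982–35963) with 2527 frames into that block.
The block's first minute is 1800 frames and the rest 1798 each; 2527 frames reaches minute 1, so 1 × 18 + 1 × 2 = 20 labels have been skipped so far.
Adding those back, label number 20509 + 20 = 20529 at 30 labels/s is 684 s + 9 f = 0 h 11 min 24 s frame 9, i.e. 00:11:24;09.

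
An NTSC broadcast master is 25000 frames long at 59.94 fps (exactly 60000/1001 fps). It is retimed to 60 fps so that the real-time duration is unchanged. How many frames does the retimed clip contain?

25025 frames

Target frames = source frames × (target rate / source rate) = 25000 × (60)/(60000/1001) = 25000 × 1001/1000 = 25025.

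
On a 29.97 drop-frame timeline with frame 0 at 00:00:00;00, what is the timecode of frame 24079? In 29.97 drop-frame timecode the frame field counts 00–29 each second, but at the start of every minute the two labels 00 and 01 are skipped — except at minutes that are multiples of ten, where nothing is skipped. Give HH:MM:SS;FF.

Ten DF minutes hold 17982 frames, so frame 24079 lies in block 1 (frames 17982–35963) with 6097 frames into that block.
The block's first minute is 1800 frames and the rest 1798 each; 6097 frames reaches minute 3, so 1 × 18 + 3 × 2 = 24 labels have been skipped so far.
Adding those back, label number 24079 + 24 = 24103 at 30 labels/s is 803 s + 13 f = 0 h 13 min 23 s frame 13, i.e. 00:13:23;13.

00:13:23;13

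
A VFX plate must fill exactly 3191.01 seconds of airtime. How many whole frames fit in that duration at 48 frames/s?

Frames = 3191.01 × 48 = 3829212/25 ≈ 153168.4800.
Complete frames: 153168.

153168 frames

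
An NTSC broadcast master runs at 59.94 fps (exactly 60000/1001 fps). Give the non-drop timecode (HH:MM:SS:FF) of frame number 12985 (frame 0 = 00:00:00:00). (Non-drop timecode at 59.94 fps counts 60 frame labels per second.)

12985 ÷ 60 = 216 full seconds, remainder 25 frames.
216 s = 0 h 3 min 36 s.
Timecode: 00:03:36:25.

00:03:36:25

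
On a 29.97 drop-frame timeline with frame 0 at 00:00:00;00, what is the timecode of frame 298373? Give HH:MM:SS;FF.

Each 10-minute DF block holds 10 × 60 × 30 − 9 × 2 = 17982 frames. 298373 ÷ 17982 → 16 full blocks, remainder 10661.
Within the partial block the first minute is 1800 frames and each further minute 1798, so 5 further minute boundaries passed. Total skipped labels = 18 × 16 + 2 × 5 = 298.
Non-drop label index = 298373 + 298 = 298671; at 30 labels/s that is 02:45:55:21, i.e. DF 02:45:55;21.

02:45:55;21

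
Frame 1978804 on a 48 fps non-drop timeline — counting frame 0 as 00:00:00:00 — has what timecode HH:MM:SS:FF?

11:27:05:04

1978804 ÷ 48 = 41225 full seconds, remainder 4 frames.
41225 s = 11 h 27 min 5 s.
Timecode: 11:27:05:04.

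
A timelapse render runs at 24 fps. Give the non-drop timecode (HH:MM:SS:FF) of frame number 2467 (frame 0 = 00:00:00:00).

2467 ÷ 24 = 102 full seconds, remainder 19 frames.
102 s = 0 h 1 min 42 s.
Timecode: 00:01:42:19.

00:01:42:19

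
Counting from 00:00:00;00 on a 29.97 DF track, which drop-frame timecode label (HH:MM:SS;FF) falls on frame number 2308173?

21:23:36;03

Ten DF minutes hold 17982 frames, so frame 2308173 lies in block 128 (frames 2301696–2319677) with 6477 frames into that block.
The block's first minute is 1800 frames and the rest 1798 each; 6477 frames reaches minute 3, so 128 × 18 + 3 × 2 = 2310 labels have been skipped so far.
Adding those back, label number 2308173 + 2310 = 2310483 at 30 labels/s is 77016 s + 3 f = 21 h 23 min 36 s frame 3, i.e. 21:23:36;03.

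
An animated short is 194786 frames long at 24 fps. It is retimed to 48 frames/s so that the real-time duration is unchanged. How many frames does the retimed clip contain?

389572 frames

Target frames = source frames × (target rate / source rate) = 194786 × (48)/(24) = 194786 × 2 = 389572.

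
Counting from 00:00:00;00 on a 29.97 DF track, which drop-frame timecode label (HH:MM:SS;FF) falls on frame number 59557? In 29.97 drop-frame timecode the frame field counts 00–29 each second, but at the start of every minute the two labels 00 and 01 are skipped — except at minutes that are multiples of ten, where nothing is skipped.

00:33:07;07

Each 10-minute DF block holds 10 × 60 × 30 − 9 × 2 = 17982 frames. 59557 ÷ 17982 → 3 full blocks, remainder 5611.
Within the partial block the first minute is 1800 frames and each further minute 1798, so 3 further minute boundaries passed. Total skipped labels = 18 × 3 + 2 × 3 = 60.
Non-drop label index = 59557 + 60 = 59617; at 30 labels/s that is 00:33:07:07, i.e. DF 00:33:07;07.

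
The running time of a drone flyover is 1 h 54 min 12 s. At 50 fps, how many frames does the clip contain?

1 h 54 min 12 s = 6852 s.
Frames = 6852 × 50 = 342600.

342600 frames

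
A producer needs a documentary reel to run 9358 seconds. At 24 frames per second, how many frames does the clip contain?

224592 frames

Frames = 9358 × 24 = 224592.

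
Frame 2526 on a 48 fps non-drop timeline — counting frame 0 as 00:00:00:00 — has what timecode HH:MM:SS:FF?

2526 ÷ 48 = 52 full seconds, remainder 30 frames.
52 s = 0 h 0 min 52 s.
Timecode: 00:00:52:30.

00:00:52:30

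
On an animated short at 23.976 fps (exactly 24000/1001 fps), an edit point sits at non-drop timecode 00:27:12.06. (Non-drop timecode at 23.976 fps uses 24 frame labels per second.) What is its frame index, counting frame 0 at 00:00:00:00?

Total seconds to the label: (0 × 3600 + 27 × 60 + 12) = 1632.
Frame index = 1632 × 24 + 6 = 39174.

frame 39174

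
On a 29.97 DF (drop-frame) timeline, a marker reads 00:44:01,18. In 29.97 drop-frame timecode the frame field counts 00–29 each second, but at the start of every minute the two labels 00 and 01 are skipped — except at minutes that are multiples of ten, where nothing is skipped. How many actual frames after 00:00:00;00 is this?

As if non-drop at 30 labels/s: (0 × 3600 + 44 × 60 + 1) × 30 + 18 = 79248.
Minute boundaries passed: 44; those not divisible by 10: 44 − 4 = 40; dropped labels = 2 × 40 = 80.
Actual frame index = 79248 − 80 = 79168.

79168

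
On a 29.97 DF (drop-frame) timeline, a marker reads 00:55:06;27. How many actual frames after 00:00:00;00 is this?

As if non-drop at 30 labels/s: (0 × 3600 + 55 × 60 + 6) × 30 + 27 = 99207.
Minute boundaries passed: 55; those not divisible by 10: 55 − 5 = 50; dropped labels = 2 × 50 = 100.
Actual frame index = 99207 − 100 = 99107.

99107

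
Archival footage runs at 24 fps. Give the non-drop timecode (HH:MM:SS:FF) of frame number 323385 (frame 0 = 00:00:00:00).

03:44:34:09

323385 ÷ 24 = 13474 full seconds, remainder 9 frames.
13474 s = 3 h 44 min 34 s.
Timecode: 03:44:34:09.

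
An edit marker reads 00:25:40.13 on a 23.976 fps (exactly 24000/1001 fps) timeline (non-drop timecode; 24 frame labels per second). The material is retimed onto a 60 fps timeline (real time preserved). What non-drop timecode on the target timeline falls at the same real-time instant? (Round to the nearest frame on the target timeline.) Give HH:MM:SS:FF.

Source frame index: (0×3600 + 25×60 + 40) × 24 + 13 = 36973.
Real time: 36973 / (24000/1001) = 37009973/24000 s.
Target frame: (37009973/24000) × (60) = 37009973/400 ≈ 92524.932 → 92525.
At 60 labels/s: frame 92525 → 00:25:42:05.

00:25:42:05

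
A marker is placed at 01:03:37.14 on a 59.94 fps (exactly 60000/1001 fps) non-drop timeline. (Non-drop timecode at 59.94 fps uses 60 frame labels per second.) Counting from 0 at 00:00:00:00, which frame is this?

Total seconds to the label: (1 × 3600 + 3 × 60 + 37) = 3817.
Frame index = 3817 × 60 + 14 = 229034.

frame 229034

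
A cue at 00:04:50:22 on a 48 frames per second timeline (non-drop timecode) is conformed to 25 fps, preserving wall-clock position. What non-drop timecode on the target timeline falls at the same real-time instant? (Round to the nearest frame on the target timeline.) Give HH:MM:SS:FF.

Source frame index: (0×3600 + 4×60 + 50) × 48 + 22 = 13942.
Real time: 13942 / (48) = 6971/24 s.
Target frame: (6971/24) × (25) = 174275/24 ≈ 7261.458 → 7261.
At 25 labels/s: frame 7261 → 00:04:50:11.

00:04:50:11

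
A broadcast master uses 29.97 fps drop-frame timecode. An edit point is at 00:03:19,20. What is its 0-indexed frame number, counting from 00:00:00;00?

5984

Complete 10-minute blocks: 0, each 17982 frames → 0.
Remaining 3 whole minutes in the current block: 1800 + 2 × 1798 = 5396 frames.
Within the current minute: 19 × 30 + 20 − 2 = 588 (labels ;00/;01 skipped at this minute). Total = 0 + 5396 + 588 = 5984.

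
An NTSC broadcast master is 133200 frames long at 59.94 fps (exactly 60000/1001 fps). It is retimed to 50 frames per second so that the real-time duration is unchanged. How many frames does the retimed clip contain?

111111 frames

Target frames = source frames × (target rate / source rate) = 133200 × (50)/(60000/1001) = 133200 × 1001/1200 = 111111.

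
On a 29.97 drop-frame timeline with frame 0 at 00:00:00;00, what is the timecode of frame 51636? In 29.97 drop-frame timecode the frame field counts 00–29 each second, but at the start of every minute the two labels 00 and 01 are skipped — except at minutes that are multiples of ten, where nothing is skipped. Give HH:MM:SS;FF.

00:28:42;28

Each 10-minute DF block holds 10 × 60 × 30 − 9 × 2 = 17982 frames. 51636 ÷ 17982 → 2 full blocks, remainder 15672.
Within the partial block the first minute is 1800 frames and each further minute 1798, so 8 further minute boundaries passed. Total skipped labels = 18 × 2 + 2 × 8 = 52.
Non-drop label index = 51636 + 52 = 51688; at 30 labels/s that is 00:28:42:28, i.e. DF 00:28:42;28.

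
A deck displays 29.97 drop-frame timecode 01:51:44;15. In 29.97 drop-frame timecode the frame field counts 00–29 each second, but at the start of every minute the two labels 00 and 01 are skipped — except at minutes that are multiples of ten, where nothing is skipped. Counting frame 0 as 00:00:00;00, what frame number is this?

200935

Complete 10-minute blocks: 11, each 17982 frames → 197802.
Remaining 1 whole minute in the current block: 1800 + 0 × 1798 = 1800 frames.
Within the current minute: 44 × 30 + 15 − 2 = 1333 (labels ;00/;01 skipped at this minute). Total = 197802 + 1800 + 1333 = 200935.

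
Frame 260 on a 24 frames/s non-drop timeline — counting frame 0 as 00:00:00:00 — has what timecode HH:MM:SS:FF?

00:00:10:20

260 ÷ 24 = 10 full seconds, remainder 20 frames.
10 s = 0 h 0 min 10 s.
Timecode: 00:00:10:20.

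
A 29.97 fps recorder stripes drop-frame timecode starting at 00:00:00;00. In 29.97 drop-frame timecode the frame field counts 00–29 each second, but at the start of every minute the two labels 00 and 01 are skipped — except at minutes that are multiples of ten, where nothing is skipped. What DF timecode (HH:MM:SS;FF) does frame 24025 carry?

Ten DF minutes hold 17982 frames, so frame 24025 lies in block 1 (frames 17982–35963) with 6043 frames into that block.
The block's first minute is 1800 frames and the rest 1798 each; 6043 frames reaches minute 3, so 1 × 18 + 3 × 2 = 24 labels have been skipped so far.
Adding those back, label number 24025 + 24 = 24049 at 30 labels/s is 801 s + 19 f = 0 h 13 min 21 s frame 19, i.e. 00:13:21;19.

00:13:21;19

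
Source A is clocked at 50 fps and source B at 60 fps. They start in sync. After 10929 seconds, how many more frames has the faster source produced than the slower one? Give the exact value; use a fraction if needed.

A emits 50 × 10929 = 546450 frames; B emits 60 × 10929 = 655740.
Difference = 109290 frames; B is ahead of A.

109290 frames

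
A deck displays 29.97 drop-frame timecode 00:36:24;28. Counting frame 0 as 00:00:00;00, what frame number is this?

65482

Complete 10-minute blocks: 3, each 17982 frames → 53946.
Remaining 6 whole minutes in the current block: 1800 + 5 × 1798 = 10790 frames.
Within the current minute: 24 × 30 + 28 − 2 = 746 (labels ;00/;01 skipped at this minute). Total = 53946 + 10790 + 746 = 65482.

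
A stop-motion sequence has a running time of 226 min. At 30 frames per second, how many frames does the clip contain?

406800 frames

226 min = 13560 s.
Frames = 13560 × 30 = 406800.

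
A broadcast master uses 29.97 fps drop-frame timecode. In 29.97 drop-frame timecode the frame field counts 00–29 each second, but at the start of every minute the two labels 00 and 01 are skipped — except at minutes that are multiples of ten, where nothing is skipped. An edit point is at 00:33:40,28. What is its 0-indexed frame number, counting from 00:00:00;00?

Complete 10-minute blocks: 3, each 17982 frames → 53946.
Remaining 3 whole minutes in the current block: 1800 + 2 × 1798 = 5396 frames.
Within the current minute: 40 × 30 + 28 − 2 = 1226 (labels ;00/;01 skipped at this minute). Total = 53946 + 5396 + 1226 = 60568.

60568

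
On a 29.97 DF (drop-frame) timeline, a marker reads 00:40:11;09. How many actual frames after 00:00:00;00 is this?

Complete 10-minute blocks: 4, each 17982 frames → 71928.
Remaining 0 whole minutes in the current block: 0 frames.
Within the current minute: 11 × 30 + 9 = 339. Total = 71928 + 0 + 339 = 72267.

72267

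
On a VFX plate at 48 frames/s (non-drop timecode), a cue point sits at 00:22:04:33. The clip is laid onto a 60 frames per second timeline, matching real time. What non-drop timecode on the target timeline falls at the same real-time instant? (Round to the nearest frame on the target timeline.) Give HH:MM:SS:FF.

00:22:04:41

Source frame index: (0×3600 + 22×60 + 4) × 48 + 33 = 63585.
Real time: 63585 / (48) = 21195/16 s.
Target frame: (21195/16) × (60) = 317925/4 ≈ 79481.250 → 79481.
At 60 labels/s: frame 79481 → 00:22:04:41.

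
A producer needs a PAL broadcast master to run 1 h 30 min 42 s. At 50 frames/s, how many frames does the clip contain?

1 h 30 min 42 s = 5442 s.
Frames = 5442 × 50 = 272100.

272100 frames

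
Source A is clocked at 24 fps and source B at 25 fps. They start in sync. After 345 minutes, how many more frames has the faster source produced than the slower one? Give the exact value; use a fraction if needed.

345 min = 20700 s.
A emits 24 × 20700 = 496800 frames; B emits 25 × 20700 = 517500.
Difference = 20700 frames; B is ahead of A.

20700 frames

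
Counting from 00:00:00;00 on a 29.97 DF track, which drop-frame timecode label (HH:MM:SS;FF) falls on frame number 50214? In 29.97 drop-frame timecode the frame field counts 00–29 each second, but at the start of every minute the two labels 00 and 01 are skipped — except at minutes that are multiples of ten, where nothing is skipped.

00:27:55;14

Ten DF minutes hold 17982 frames, so frame 50214 lies in block 2 (frames 35964–53945) with 14250 frames into that block.
The block's first minute is 1800 frames and the rest 1798 each; 14250 frames reaches minute 7, so 2 × 18 + 7 × 2 = 50 labels have been skipped so far.
Adding those back, label number 50214 + 50 = 50264 at 30 labels/s is 1675 s + 14 f = 0 h 27 min 55 s frame 14, i.e. 00:27:55;14.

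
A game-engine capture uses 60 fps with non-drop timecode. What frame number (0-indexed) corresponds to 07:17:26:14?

1574774

Total seconds to the label: (7 × 3600 + 17 × 60 + 26) = 26246.
Frame index = 26246 × 60 + 14 = 1574774.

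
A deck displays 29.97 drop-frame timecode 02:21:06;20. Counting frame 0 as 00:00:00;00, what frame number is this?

253746

As if non-drop at 30 labels/s: (2 × 3600 + 21 × 60 + 6) × 30 + 20 = 254000.
Minute boundaries passed: 141; those not divisible by 10: 141 − 14 = 127; dropped labels = 2 × 127 = 254.
Actual frame index = 254000 − 254 = 253746.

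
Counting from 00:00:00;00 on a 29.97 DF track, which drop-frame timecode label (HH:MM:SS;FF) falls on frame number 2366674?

Ten DF minutes hold 17982 frames, so frame 2366674 lies in block 131 (frames 2355642–2373623) with 11032 frames into that block.
The block's first minute is 1800 frames and the rest 1798 each; 11032 frames reaches minute 6, so 131 × 18 + 6 × 2 = 2370 labels have been skipped so far.
Adding those back, label number 2366674 + 2370 = 2369044 at 30 labels/s is 78968 s + 4 f = 21 h 56 min 8 s frame 4, i.e. 21:56:08;04.

21:56:08;04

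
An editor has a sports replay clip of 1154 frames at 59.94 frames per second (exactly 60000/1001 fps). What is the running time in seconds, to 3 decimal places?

19.253 seconds

Running time = 1154 × 1001/60000 = 577577/30000 s ≈ 19.253 s.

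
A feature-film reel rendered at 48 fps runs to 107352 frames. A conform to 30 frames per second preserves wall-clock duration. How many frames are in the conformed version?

Target frames = source frames × (target rate / source rate) = 107352 × (30)/(48) = 107352 × 5/8 = 67095.

67095 frames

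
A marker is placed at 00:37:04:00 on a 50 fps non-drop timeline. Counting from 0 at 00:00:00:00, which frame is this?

111200

Total seconds to the label: (0 × 3600 + 37 × 60 + 4) = 2224.
Frame index = 2224 × 50 + 0 = 111200.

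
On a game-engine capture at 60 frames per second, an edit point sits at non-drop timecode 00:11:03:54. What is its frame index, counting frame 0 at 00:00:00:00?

frame 39834

Total seconds to the label: (0 × 3600 + 11 × 60 + 3) = 663.
Frame index = 663 × 60 + 54 = 39834.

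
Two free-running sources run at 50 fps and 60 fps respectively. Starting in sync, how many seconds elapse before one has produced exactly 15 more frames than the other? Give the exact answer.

The gap grows by |60 − 50| = 10 frames per second.
Time for a 15-frame gap: 15 ÷ (10) = 1.5 s.

1.5 seconds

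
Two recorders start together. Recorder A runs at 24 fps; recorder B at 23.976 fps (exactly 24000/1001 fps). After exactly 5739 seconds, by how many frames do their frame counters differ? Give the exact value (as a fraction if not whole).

137736/1001 frames

A emits 24 × 5739 = 137736 frames; B emits 24000/1001 × 5739 = 137736000/1001.
Difference = 137736/1001 frames (≈ 137.5984); B is behind A.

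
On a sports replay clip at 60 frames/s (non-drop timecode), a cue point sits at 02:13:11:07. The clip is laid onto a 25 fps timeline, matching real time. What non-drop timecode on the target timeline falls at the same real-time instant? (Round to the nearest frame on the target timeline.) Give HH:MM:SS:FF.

Source frame index: (2×3600 + 13×60 + 11) × 60 + 7 = 479467.
Real time: 479467 / (60) = 479467/60 s.
Target frame: (479467/60) × (25) = 2397335/12 ≈ 199777.917 → 199778.
At 25 labels/s: frame 199778 → 02:13:11:03.

02:13:11:03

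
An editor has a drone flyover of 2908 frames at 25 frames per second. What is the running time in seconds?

116.32 seconds

Running time = 2908 / (25) = 116.32 s.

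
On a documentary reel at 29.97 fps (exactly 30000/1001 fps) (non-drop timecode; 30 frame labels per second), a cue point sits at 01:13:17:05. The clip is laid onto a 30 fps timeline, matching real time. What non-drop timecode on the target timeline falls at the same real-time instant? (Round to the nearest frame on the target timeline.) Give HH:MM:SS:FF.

01:13:21:17

Source frame index: (1×3600 + 13×60 + 17) × 30 + 5 = 131915.
Real time: 131915 / (30000/1001) = 26409383/6000 s.
Target frame: (26409383/6000) × (30) = 26409383/200 ≈ 132046.915 → 132047.
At 30 labels/s: frame 132047 → 01:13:21:17.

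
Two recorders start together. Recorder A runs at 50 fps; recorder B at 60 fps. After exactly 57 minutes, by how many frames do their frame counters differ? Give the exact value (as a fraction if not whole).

57 min = 3420 s.
A emits 50 × 3420 = 171000 frames; B emits 60 × 3420 = 205200.
Difference = 34200 frames; B is ahead of A.

34200 frames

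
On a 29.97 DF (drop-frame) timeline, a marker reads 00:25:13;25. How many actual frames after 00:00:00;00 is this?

As if non-drop at 30 labels/s: (0 × 3600 + 25 × 60 + 13) × 30 + 25 = 45415.
Minute boundaries passed: 25; those not divisible by 10: 25 − 2 = 23; dropped labels = 2 × 23 = 46.
Actual frame index = 45415 − 46 = 45369.

45369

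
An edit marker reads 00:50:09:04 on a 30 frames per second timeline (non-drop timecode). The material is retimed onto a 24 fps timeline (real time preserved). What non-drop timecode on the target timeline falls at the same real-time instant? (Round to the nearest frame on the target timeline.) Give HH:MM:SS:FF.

00:50:09:03

Source frame index: (0×3600 + 50×60 + 9) × 30 + 4 = 90274.
Real time: 90274 / (30) = 45137/15 s.
Target frame: (45137/15) × (24) = 361096/5 ≈ 72219.200 → 72219.
At 24 labels/s: frame 72219 → 00:50:09:03.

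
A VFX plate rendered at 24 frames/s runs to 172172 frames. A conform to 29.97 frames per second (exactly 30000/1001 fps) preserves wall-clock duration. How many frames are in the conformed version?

215000 frames

Target frames = source frames × (target rate / source rate) = 172172 × (30000/1001)/(24) = 172172 × 1250/1001 = 215000.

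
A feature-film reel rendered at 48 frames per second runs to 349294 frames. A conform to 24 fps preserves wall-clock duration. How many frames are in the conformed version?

174647 frames

Frames at target rate = 349294 × (24) / (48) = 174647.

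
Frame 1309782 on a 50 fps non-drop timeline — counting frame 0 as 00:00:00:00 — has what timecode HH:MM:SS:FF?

07:16:35:32

1309782 ÷ 50 = 26195 full seconds, remainder 32 frames.
26195 s = 7 h 16 min 35 s.
Timecode: 07:16:35:32.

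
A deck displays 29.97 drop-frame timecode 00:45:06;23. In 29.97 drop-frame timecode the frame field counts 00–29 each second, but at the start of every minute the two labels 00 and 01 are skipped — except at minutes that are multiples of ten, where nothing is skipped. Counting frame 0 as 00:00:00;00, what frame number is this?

81121

As if non-drop at 30 labels/s: (0 × 3600 + 45 × 60 + 6) × 30 + 23 = 81203.
Minute boundaries passed: 45; those not divisible by 10: 45 − 4 = 41; dropped labels = 2 × 41 = 82.
Actual frame index = 81203 − 82 = 81121.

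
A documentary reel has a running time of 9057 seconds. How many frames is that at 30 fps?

271710 frames

Frames = 9057 × 30 = 271710.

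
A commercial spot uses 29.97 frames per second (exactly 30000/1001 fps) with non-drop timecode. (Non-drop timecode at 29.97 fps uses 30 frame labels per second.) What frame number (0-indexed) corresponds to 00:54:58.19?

frame 98959

Total seconds to the label: (0 × 3600 + 54 × 60 + 58) = 3298.
Frame index = 3298 × 30 + 19 = 98959.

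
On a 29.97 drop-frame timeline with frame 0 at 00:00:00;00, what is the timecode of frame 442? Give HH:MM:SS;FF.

Each 10-minute DF block holds 10 × 60 × 30 − 9 × 2 = 17982 frames. 442 ÷ 17982 → 0 full blocks, remainder 442.
Within the partial block the first minute is 1800 frames and each further minute 1798, so 0 further minute boundaries passed. Total skipped labels = 18 × 0 + 2 × 0 = 0.
Non-drop label index = 442 + 0 = 442; at 30 labels/s that is 00:00:14:22, i.e. DF 00:00:14;22.

00:00:14;22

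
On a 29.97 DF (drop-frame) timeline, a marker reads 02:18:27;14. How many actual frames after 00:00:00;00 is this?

As if non-drop at 30 labels/s: (2 × 3600 + 18 × 60 + 27) × 30 + 14 = 249224.
Minute boundaries passed: 138; those not divisible by 10: 138 − 13 = 125; dropped labels = 2 × 125 = 250.
Actual frame index = 249224 − 250 = 248974.

248974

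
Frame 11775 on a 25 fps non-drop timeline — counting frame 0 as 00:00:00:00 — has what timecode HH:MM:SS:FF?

11775 ÷ 25 = 471 full seconds, remainder 0 frames.
471 s = 0 h 7 min 51 s.
Timecode: 00:07:51:00.

00:07:51:00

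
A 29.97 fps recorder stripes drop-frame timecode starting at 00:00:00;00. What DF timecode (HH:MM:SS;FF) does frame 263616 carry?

Each 10-minute DF block holds 10 × 60 × 30 − 9 × 2 = 17982 frames. 263616 ÷ 17982 → 14 full blocks, remainder 11868.
Within the partial block the first minute is 1800 frames and each further minute 1798, so 6 further minute boundaries passed. Total skipped labels = 18 × 14 + 2 × 6 = 264.
Non-drop label index = 263616 + 264 = 263880; at 30 labels/s that is 02:26:36:00, i.e. DF 02:26:36;00.

02:26:36;00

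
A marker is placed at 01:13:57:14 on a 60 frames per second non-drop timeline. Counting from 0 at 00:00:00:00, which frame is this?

266234

Total seconds to the label: (1 × 3600 + 13 × 60 + 57) = 4437.
Frame index = 4437 × 60 + 14 = 266234.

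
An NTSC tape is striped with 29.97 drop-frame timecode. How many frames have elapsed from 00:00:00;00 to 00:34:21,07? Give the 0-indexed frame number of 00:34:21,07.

As if non-drop at 30 labels/s: (0 × 3600 + 34 × 60 + 21) × 30 + 7 = 61837.
Minute boundaries passed: 34; those not divisible by 10: 34 − 3 = 31; dropped labels = 2 × 31 = 62.
Actual frame index = 61837 − 62 = 61775.

61775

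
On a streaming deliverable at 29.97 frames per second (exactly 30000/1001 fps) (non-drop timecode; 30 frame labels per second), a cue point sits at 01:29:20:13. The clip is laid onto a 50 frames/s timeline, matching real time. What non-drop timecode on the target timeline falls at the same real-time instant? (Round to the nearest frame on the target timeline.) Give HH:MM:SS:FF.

01:29:25:40

Source frame index: (1×3600 + 29×60 + 20) × 30 + 13 = 160813.
Real time: 160813 / (30000/1001) = 160973813/30000 s.
Target frame: (160973813/30000) × (50) = 160973813/600 ≈ 268289.688 → 268290.
At 50 labels/s: frame 268290 → 01:29:25:40.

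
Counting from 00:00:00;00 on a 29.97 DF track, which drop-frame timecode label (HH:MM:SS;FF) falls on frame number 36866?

00:20:30;02

Each 10-minute DF block holds 10 × 60 × 30 − 9 × 2 = 17982 frames. 36866 ÷ 17982 → 2 full blocks, remainder 902.
Within the partial block the first minute is 1800 frames and each further minute 1798, so 0 further minute boundaries passed. Total skipped labels = 18 × 2 + 2 × 0 = 36.
Non-drop label index = 36866 + 36 = 36902; at 30 labels/s that is 00:20:30:02, i.e. DF 00:20:30;02.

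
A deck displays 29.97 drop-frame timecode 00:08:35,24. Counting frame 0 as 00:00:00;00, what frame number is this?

15458

As if non-drop at 30 labels/s: (0 × 3600 + 8 × 60 + 35) × 30 + 24 = 15474.
Minute boundaries passed: 8; those not divisible by 10: 8 − 0 = 8; dropped labels = 2 × 8 = 16.
Actual frame index = 15474 − 16 = 15458.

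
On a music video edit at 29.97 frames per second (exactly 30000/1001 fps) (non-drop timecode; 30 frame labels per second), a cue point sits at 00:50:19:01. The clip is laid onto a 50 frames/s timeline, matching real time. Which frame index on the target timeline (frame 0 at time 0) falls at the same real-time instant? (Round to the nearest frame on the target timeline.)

Source frame index: (0×3600 + 50×60 + 19) × 30 + 1 = 90571.
Real time: 90571 / (30000/1001) = 90661571/30000 s.
Target frame: (90661571/30000) × (50) = 90661571/600 ≈ 151102.618 → 151103.

frame 151103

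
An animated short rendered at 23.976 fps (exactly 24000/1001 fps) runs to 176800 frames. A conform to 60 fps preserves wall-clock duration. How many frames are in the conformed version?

Target frames = source frames × (target rate / source rate) = 176800 × (60)/(24000/1001) = 176800 × 1001/400 = 442442.

442442 frames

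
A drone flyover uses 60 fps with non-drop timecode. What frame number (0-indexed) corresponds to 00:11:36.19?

frame 41779

Total seconds to the label: (0 × 3600 + 11 × 60 + 36) = 696.
Frame index = 696 × 60 + 19 = 41779.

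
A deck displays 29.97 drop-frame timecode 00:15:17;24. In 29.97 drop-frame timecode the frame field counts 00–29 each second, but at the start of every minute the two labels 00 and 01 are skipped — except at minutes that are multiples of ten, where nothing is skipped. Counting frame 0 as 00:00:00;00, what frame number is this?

27506

Complete 10-minute blocks: 1, each 17982 frames → 17982.
Remaining 5 whole minutes in the current block: 1800 + 4 × 1798 = 8992 frames.
Within the current minute: 17 × 30 + 24 − 2 = 532 (labels ;00/;01 skipped at this minute). Total = 17982 + 8992 + 532 = 27506.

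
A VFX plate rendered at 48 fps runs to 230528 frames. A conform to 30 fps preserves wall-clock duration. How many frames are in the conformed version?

Target frames = source frames × (target rate / source rate) = 230528 × (30)/(48) = 230528 × 5/8 = 144080.

144080 frames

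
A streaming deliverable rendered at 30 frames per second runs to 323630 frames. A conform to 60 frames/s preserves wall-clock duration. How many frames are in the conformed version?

Target frames = source frames × (target rate / source rate) = 323630 × (60)/(30) = 323630 × 2 = 647260.

647260 frames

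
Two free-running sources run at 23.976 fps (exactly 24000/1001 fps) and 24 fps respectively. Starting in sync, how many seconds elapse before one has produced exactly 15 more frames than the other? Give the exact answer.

The gap grows by |24 − 24000/1001| = 24/1001 frames per second.
Time for a 15-frame gap: 15 ÷ (24/1001) = 625.625 s.

625.625 seconds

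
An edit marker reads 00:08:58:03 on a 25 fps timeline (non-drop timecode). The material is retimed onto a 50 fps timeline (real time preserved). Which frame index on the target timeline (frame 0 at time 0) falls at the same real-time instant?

frame 26906

Source frame index: (0×3600 + 8×60 + 58) × 25 + 3 = 13453.
Real time: 13453 / (25) = 13453/25 s.
Target frame: (13453/25) × (50) = 26906.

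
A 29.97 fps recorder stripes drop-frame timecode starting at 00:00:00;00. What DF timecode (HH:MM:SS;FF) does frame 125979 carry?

Each 10-minute DF block holds 10 × 60 × 30 − 9 × 2 = 17982 frames. 125979 ÷ 17982 → 7 full blocks, remainder 105.
Within the partial block the first minute is 1800 frames and each further minute 1798, so 0 further minute boundaries passed. Total skipped labels = 18 × 7 + 2 × 0 = 126.
Non-drop label index = 125979 + 126 = 126105; at 30 labels/s that is 01:10:03:15, i.e. DF 01:10:03;15.

01:10:03;15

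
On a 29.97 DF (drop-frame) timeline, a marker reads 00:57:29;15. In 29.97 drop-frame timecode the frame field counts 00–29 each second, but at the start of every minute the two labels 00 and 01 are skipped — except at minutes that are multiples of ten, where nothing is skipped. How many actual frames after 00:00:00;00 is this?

As if non-drop at 30 labels/s: (0 × 3600 + 57 × 60 + 29) × 30 + 15 = 103485.
Minute boundaries passed: 57; those not divisible by 10: 57 − 5 = 52; dropped labels = 2 × 52 = 104.
Actual frame index = 103485 − 104 = 103381.

103381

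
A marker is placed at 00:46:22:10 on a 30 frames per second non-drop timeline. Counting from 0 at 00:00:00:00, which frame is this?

Total seconds to the label: (0 × 3600 + 46 × 60 + 22) = 2782.
Frame index = 2782 × 30 + 10 = 83470.

83470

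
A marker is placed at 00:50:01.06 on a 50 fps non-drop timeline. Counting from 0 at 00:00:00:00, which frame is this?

Total seconds to the label: (0 × 3600 + 50 × 60 + 1) = 3001.
Frame index = 3001 × 50 + 6 = 150056.

150056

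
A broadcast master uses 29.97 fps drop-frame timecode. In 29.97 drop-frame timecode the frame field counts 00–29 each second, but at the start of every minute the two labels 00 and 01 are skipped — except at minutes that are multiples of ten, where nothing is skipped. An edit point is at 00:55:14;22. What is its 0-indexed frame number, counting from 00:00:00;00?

99342

As if non-drop at 30 labels/s: (0 × 3600 + 55 × 60 + 14) × 30 + 22 = 99442.
Minute boundaries passed: 55; those not divisible by 10: 55 − 5 = 50; dropped labels = 2 × 50 = 100.
Actual frame index = 99442 − 100 = 99342.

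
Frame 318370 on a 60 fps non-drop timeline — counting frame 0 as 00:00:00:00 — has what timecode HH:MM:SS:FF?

318370 ÷ 60 = 5306 full seconds, remainder 10 frames.
5306 s = 1 h 28 min 26 s.
Timecode: 01:28:26:10.

01:28:26:10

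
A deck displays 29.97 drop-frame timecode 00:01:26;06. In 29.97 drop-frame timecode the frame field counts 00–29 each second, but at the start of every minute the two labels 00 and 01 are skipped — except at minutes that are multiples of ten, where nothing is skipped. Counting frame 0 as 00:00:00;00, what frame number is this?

2584

Complete 10-minute blocks: 0, each 17982 frames → 0.
Remaining 1 whole minute in the current block: 1800 + 0 × 1798 = 1800 frames.
Within the current minute: 26 × 30 + 6 − 2 = 784 (labels ;00/;01 skipped at this minute). Total = 0 + 1800 + 784 = 2584.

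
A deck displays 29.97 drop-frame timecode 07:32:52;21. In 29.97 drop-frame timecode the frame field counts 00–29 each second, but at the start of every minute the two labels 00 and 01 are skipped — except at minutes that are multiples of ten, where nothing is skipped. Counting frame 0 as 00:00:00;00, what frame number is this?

As if non-drop at 30 labels/s: (7 × 3600 + 32 × 60 + 52) × 30 + 21 = 815181.
Minute boundaries passed: 452; those not divisible by 10: 452 − 45 = 407; dropped labels = 2 × 407 = 814.
Actual frame index = 815181 − 814 = 814367.

814367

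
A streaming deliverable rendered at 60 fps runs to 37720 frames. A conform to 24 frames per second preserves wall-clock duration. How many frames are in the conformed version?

15088 frames

Target frames = source frames × (target rate / source rate) = 37720 × (24)/(60) = 37720 × 2/5 = 15088.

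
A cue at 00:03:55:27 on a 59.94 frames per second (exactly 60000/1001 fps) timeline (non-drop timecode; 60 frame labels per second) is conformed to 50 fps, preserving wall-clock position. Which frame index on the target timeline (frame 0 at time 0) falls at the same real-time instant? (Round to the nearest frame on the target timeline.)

Source frame index: (0×3600 + 3×60 + 55) × 60 + 27 = 14127.
Real time: 14127 / (60000/1001) = 4713709/20000 s.
Target frame: (4713709/20000) × (50) = 4713709/400 ≈ 11784.272 → 11784.

frame 11784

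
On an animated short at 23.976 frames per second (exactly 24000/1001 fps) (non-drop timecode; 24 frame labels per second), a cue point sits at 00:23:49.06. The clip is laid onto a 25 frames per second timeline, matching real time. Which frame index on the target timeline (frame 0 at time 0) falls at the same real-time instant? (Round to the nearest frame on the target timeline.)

Source frame index: (0×3600 + 23×60 + 49) × 24 + 6 = 34302.
Real time: 34302 / (24000/1001) = 5722717/4000 s.
Target frame: (5722717/4000) × (25) = 5722717/160 ≈ 35766.981 → 35767.

frame 35767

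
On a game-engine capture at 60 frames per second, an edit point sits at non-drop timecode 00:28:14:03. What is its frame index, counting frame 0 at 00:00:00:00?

101643

Total seconds to the label: (0 × 3600 + 28 × 60 + 14) = 1694.
Frame index = 1694 × 60 + 3 = 101643.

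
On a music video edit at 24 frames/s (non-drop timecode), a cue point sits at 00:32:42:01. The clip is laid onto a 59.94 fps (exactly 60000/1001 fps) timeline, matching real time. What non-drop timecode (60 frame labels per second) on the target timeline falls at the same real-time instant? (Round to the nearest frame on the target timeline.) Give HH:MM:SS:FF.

00:32:40:05

Source frame index: (0×3600 + 32×60 + 42) × 24 + 1 = 47089.
Real time: 47089 / (24) = 47089/24 s.
Target frame: (47089/24) × (60000/1001) = 16817500/143 ≈ 117604.895 → 117605.
At 60 labels/s: frame 117605 → 00:32:40:05.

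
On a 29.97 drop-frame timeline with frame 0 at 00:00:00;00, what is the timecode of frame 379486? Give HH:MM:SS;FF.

Each 10-minute DF block holds 10 × 60 × 30 − 9 × 2 = 17982 frames. 379486 ÷ 17982 → 21 full blocks, remainder 1864.
Within the partial block the first minute is 1800 frames and each further minute 1798, so 1 further minute boundary passed. Total skipped labels = 18 × 21 + 2 × 1 = 380.
Non-drop label index = 379486 + 380 = 379866; at 30 labels/s that is 03:31:02:06, i.e. DF 03:31:02;06.

03:31:02;06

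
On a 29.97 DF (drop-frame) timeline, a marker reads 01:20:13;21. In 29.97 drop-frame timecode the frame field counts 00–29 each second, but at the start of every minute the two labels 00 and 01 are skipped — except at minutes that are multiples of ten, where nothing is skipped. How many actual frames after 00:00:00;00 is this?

As if non-drop at 30 labels/s: (1 × 3600 + 20 × 60 + 13) × 30 + 21 = 144411.
Minute boundaries passed: 80; those not divisible by 10: 80 − 8 = 72; dropped labels = 2 × 72 = 144.
Actual frame index = 144411 − 144 = 144267.

144267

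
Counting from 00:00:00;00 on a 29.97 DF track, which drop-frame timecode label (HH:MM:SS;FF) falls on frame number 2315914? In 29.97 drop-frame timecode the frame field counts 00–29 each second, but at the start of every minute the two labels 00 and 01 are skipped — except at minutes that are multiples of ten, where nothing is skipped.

21:27:54;12

Each 10-minute DF block holds 10 × 60 × 30 − 9 × 2 = 17982 frames. 2315914 ÷ 17982 → 128 full blocks, remainder 14218.
Within the partial block the first minute is 1800 frames and each further minute 1798, so 7 further minute boundaries passed. Total skipped labels = 18 × 128 + 2 × 7 = 2318.
Non-drop label index = 2315914 + 2318 = 2318232; at 30 labels/s that is 21:27:54:12, i.e. DF 21:27:54;12.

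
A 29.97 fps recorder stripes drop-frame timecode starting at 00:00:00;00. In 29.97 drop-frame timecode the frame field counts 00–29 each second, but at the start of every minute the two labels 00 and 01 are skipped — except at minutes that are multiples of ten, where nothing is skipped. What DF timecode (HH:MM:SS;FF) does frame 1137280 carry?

Each 10-minute DF block holds 10 × 60 × 30 − 9 × 2 = 17982 frames. 1137280 ÷ 17982 → 63 full blocks, remainder 4414.
Within the partial block the first minute is 1800 frames and each further minute 1798, so 2 further minute boundaries passed. Total skipped labels = 18 × 63 + 2 × 2 = 1138.
Non-drop label index = 1137280 + 1138 = 1138418; at 30 labels/s that is 10:32:27:08, i.e. DF 10:32:27;08.

10:32:27;08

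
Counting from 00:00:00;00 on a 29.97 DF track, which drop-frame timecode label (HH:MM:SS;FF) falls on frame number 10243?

Ten DF minutes hold 17982 frames, so frame 10243 lies in block 0 (frames 0–17981) with 10243 frames into that block.
The block's first minute is 1800 frames and the rest 1798 each; 10243 frames reaches minute 5, so 0 × 18 + 5 × 2 = 10 labels have been skipped so far.
Adding those back, label number 10243 + 10 = 10253 at 30 labels/s is 341 s + 23 f = 0 h 5 min 41 s frame 23, i.e. 00:05:41;23.

00:05:41;23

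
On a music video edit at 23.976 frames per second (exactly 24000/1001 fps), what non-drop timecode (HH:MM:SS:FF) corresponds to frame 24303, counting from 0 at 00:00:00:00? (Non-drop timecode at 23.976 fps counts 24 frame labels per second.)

24303 ÷ 24 = 1012 full seconds, remainder 15 frames.
1012 s = 0 h 16 min 52 s.
Timecode: 00:16:52:15.

00:16:52:15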